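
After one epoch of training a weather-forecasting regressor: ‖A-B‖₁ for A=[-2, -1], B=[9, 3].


d = |-2-9| + |-1-3|
  = 11 + 4
  = 15

15


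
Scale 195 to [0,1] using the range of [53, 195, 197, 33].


min=33, max=197
(195-33)/(197-33) = 162/164 = 0.9878

0.9878


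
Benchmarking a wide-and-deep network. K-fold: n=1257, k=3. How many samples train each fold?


Fold size = 1257/3 = 419
Training per fold = 1257 - 419 = 838

838


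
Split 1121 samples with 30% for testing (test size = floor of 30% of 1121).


Test = ⌊1121·30/100⌋ = 336
Train = 1121 - 336 = 785

Train: 785, Test: 336


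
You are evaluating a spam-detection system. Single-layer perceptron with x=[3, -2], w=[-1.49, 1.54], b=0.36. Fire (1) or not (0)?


z = (3)·(-1.49) + (-2)·(1.54) + 0.36
  = -7.19
step(z) = 0 (z<0)

0


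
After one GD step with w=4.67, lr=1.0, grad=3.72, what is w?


w_new = w - α·∇
= 4.67 - 1.0·3.72
= 4.67 - 3.72
= 0.95

0.95


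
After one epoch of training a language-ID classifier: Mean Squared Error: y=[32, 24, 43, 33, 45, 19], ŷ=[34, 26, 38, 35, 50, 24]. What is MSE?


Squared errors: (32-34)²=4, (24-26)²=4, (43-38)²=25, (33-35)²=4, (45-50)²=25, (19-24)²=25
Sum = 87
MSE = 87/6 = 29/2

29/2


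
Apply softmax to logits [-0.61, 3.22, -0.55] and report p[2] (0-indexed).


Exponentials: e^-0.61=0.5434, e^3.22=25.0281, e^-0.55=0.5769
Sum = 26.1484
Softmax = [0.0208, 0.9572, 0.0221]
p[2] = 0.5769/26.1484 = 0.0221

0.0221


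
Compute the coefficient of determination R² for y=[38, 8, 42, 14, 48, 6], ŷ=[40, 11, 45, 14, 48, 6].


ȳ = 26
SS_res = Σ(y-ŷ)² = 22
SS_tot = Σ(y-ȳ)² = 1752
R² = 1 - SS_res/SS_tot = 1 - 0.0126 = 0.9874

0.9874


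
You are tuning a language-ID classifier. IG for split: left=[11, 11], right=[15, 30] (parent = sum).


Parent = [26, 41], H_parent = 0.9635
H_left = 1 (n=22), H_right = 0.9183 (n=45)
H_children = (22/67)·1 + (45/67)·0.9183 = 0.9451
IG = 0.9635 - 0.9451 = 0.0184

0.0184


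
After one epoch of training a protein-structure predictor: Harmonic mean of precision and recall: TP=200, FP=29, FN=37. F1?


Precision = 200/229 = 0.8734
Recall = 200/237 = 0.8439
F1 = 2·P·R/(P+R) = 2·TP/(2·TP+FP+FN) = 400/(400+29+37) = 400/466 = 0.8584

0.8584


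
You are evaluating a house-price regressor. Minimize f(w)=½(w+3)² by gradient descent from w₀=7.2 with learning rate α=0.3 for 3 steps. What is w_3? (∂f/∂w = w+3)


step 1: grad = 7.2+3 = 10.2; w = 7.2 - 0.3·(10.2) = 4.14
step 2: grad = 4.14+3 = 7.14; w = 4.14 - 0.3·(7.14) = 1.998
step 3: grad = 1.998+3 = 4.998; w = 1.998 - 0.3·(4.998) = 0.4986

0.4986


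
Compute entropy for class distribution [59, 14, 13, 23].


Probabilities: [59/109, 14/109, 13/109, 23/109] ≈ [0.5413, 0.1284, 0.1193, 0.211]
H = -((59/109)·log₂(59/109) + (14/109)·log₂(14/109) + (13/109)·log₂(13/109) + (23/109)·log₂(23/109))
  = 1.6991 bits

1.6991 bits


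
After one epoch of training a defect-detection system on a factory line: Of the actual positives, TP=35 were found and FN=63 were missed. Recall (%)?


Recall = TP/(TP+FN)
= 35/(35+63)
= 35/98 = 35.71%

35.71%


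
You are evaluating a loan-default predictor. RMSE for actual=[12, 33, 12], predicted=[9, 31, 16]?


MSE = 29/3 = 9.6667
RMSE = √(29/3) = 3.1091

3.1091


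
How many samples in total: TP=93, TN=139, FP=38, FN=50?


Total = TP + TN + FP + FN
= 93 + 139 + 38 + 50
= 320
(Predicted positive: 131, predicted negative: 189)

320


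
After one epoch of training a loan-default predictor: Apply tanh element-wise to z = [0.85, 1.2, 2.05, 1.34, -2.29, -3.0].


tanh(0.85) = 0.6911
tanh(1.2) = 0.8337
tanh(2.05) = 0.9674
tanh(1.34) = 0.8717
tanh(-2.29) = -0.9797
tanh(-3.0) = -0.9951
result = [0.6911, 0.8337, 0.9674, 0.8717, -0.9797, -0.9951]

[0.6911, 0.8337, 0.9674, 0.8717, -0.9797, -0.9951]


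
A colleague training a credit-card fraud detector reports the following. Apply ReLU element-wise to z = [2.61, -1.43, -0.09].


ReLU(2.61) = max(0, 2.61) = 2.61
ReLU(-1.43) = max(0, -1.43) = 0.0
ReLU(-0.09) = max(0, -0.09) = 0.0
result = [2.61, 0.0, 0.0]

[2.61, 0.0, 0.0]


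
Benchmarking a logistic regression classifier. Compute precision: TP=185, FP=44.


Precision = TP/(TP+FP)
= 185/(185+44)
= 185/229 = 80.79%

80.79%


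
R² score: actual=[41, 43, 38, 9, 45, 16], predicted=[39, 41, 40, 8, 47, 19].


ȳ = 32
SS_res = Σ(y-ŷ)² = 26
SS_tot = Σ(y-ȳ)² = 1192
R² = 1 - SS_res/SS_tot = 1 - 0.0218 = 0.9782

0.9782


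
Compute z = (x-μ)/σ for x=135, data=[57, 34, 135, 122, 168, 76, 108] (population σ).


μ = 100, σ = 43.3886
z = (135 - 100)/43.3886 = 0.8067

0.8067


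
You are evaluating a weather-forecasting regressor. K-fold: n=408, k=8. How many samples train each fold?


Fold size = 408/8 = 51
Training per fold = 408 - 51 = 357

357


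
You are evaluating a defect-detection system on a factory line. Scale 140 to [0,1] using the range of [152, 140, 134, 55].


min=55, max=152
(140-55)/(152-55) = 85/97 = 0.8763

0.8763


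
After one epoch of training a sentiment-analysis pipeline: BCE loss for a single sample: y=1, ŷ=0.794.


BCE = -[y·ln(p) + (1-y)·ln(1-p)]
= -1·ln(0.794) - 0
= -ln(0.794) = 0.2307

0.2307


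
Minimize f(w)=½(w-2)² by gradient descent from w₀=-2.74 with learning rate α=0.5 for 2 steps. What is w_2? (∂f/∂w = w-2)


step 1: grad = -2.74-2 = -4.74; w = -2.74 - 0.5·(-4.74) = -0.37
step 2: grad = -0.37-2 = -2.37; w = -0.37 - 0.5·(-2.37) = 0.815

0.815


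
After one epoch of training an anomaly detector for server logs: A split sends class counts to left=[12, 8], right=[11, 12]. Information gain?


Parent = [23, 20], H_parent = 0.9965
H_left = 0.971 (n=20), H_right = 0.9986 (n=23)
H_children = (20/43)·0.971 + (23/43)·0.9986 = 0.9858
IG = 0.9965 - 0.9858 = 0.0107

0.0107


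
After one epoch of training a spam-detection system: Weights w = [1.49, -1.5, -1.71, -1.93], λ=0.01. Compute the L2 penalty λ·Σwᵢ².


‖w‖₂² = (1.49)² + (-1.5)² + (-1.71)² + (-1.93)²
     = 2.2201 + 2.25 + 2.9241 + 3.7249
     = 11.1191
λ·‖w‖₂² = 0.01·11.1191 = 0.111191

0.111191


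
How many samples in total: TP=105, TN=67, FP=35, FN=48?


Total = TP + TN + FP + FN
= 105 + 67 + 35 + 48
= 255
(Predicted positive: 140, predicted negative: 115)

255


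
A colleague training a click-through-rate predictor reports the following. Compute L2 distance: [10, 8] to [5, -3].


d = √((10-5)² + (8+ 3)²)
  = √(25 + 121)
  = √146 = 12.083

12.083


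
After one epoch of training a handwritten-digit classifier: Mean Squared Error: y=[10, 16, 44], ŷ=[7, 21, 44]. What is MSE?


Squared errors: (10-7)²=9, (16-21)²=25, (44-44)²=0
Sum = 34
MSE = 34/3 = 34/3

34/3


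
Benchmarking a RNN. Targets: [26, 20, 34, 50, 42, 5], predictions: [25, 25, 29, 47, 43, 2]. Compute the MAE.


Absolute errors: |26-25|=1, |20-25|=5, |34-29|=5, |50-47|=3, |42-43|=1, |5-2|=3
Sum = 18
MAE = 18/6 = 3

3


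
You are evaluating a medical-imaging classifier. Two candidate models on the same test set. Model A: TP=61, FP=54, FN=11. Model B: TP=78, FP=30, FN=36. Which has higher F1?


Model A: P=61/115=0.5304, R=61/72=0.8472, F1=2PR/(P+R)=2TP/(2TP+FP+FN)=122/187=0.6524
Model B: P=78/108=0.7222, R=78/114=0.6842, F1=2PR/(P+R)=2TP/(2TP+FP+FN)=156/222=0.7027
0.6524 < 0.7027 → Model B

Model B


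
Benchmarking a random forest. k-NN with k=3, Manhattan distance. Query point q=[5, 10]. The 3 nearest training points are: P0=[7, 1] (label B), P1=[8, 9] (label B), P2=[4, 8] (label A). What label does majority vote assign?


d(q,P0) = 11  (label B)
d(q,P1) = 4  (label B)
d(q,P2) = 3  (label A)
Votes: A=1, B=2
Majority → B

B


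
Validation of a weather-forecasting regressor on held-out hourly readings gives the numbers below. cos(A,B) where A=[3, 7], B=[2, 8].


A·B = 3·2 + 7·8 = 62
‖A‖ = √58 = 7.6158, ‖B‖ = √68 = 8.2462
cos = 62/(√58·√68) = 62/√3944 = 0.9872

0.9872


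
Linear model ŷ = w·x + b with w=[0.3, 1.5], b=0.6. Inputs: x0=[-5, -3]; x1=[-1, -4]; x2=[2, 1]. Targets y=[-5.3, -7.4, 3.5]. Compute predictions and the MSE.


ŷ0 = (0.3)·(-5) + (1.5)·(-3) + 0.6 = -5.4
ŷ1 = (0.3)·(-1) + (1.5)·(-4) + 0.6 = -5.7
ŷ2 = (0.3)·(2) + (1.5)·(1) + 0.6 = 2.7
errors² = [0.01, 2.89, 0.64]
MSE = 3.5400/3 = 1.18

1.18


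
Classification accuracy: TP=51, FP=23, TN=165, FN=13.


Accuracy = (TP+TN)/(TP+TN+FP+FN)
= (51+165)/(252)
= 216/252 = 85.71%

85.71%


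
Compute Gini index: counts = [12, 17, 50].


Probabilities: [12/79, 17/79, 50/79] ≈ [0.1519, 0.2152, 0.6329]
Σpᵢ² = (144 + 289 + 2500)/79² = 2933/6241
Gini = 1 - Σpᵢ² = 1 - 2933/6241 = 0.53

0.53


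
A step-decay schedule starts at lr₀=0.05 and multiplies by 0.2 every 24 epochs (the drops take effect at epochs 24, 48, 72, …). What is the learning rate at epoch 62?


n_drops = ⌊62/24⌋ = 2
lr = 0.05·0.2^2 = 0.05·0.04 = 0.002

0.002


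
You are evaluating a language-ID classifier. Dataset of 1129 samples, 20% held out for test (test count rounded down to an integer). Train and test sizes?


Test = ⌊1129·20/100⌋ = 225
Train = 1129 - 225 = 904

Train: 904, Test: 225


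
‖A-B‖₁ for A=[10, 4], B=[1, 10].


d = |10-1| + |4-10|
  = 9 + 6
  = 15

15


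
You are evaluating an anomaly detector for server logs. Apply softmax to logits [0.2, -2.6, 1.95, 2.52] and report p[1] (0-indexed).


Exponentials: e^0.2=1.2214, e^-2.6=0.0743, e^1.95=7.0287, e^2.52=12.4286
Sum = 20.753
Softmax = [0.0589, 0.0036, 0.3387, 0.5989]
p[1] = 0.0743/20.753 = 0.0036

0.0036


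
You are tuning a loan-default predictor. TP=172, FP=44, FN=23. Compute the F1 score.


Precision = 172/216 = 0.7963
Recall = 172/195 = 0.8821
F1 = 2·P·R/(P+R) = 2·TP/(2·TP+FP+FN) = 344/(344+44+23) = 344/411 = 0.837

0.837


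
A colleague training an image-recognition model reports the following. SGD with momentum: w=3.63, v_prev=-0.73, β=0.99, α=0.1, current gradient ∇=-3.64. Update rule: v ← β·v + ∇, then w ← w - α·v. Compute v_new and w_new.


v_new = 0.99·-0.73 - 3.64 = -0.7227 - 3.64 = -4.3627
w_new = 3.63 - 0.1·-4.3627 = 3.63 + 0.43627 = 4.06627

v_new=-4.3627, w_new=4.06627


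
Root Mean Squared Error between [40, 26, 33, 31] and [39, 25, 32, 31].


MSE = 3/4 = 0.75
RMSE = √(3/4) = 0.866

0.866


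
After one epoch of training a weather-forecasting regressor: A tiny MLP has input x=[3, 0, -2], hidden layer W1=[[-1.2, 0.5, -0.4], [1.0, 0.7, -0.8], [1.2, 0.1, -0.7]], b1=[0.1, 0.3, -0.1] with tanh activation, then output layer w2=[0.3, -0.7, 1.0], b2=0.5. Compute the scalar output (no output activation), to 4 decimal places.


z1[0] = (-1.2)·(3) + (0.5)·(0) + (-0.4)·(-2) + 0.1 = -2.7
z1[1] = (1.0)·(3) + (0.7)·(0) + (-0.8)·(-2) + 0.3 = 4.9
z1[2] = (1.2)·(3) + (0.1)·(0) + (-0.7)·(-2) - 0.1 = 4.9
h = tanh(z1) = [-0.991, 0.9999, 0.9999]
output = (0.3)·(-0.991) + (-0.7)·(0.9999) + (1.0)·(0.9999) + 0.5 = 0.5027

0.5027


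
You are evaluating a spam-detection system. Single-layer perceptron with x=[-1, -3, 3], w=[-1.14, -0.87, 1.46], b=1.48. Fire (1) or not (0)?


z = (-1)·(-1.14) + (-3)·(-0.87) + (3)·(1.46) + 1.48
  = 9.61
step(z) = 1 (z≥0)

1


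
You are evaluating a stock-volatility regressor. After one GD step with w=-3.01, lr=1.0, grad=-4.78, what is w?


w_new = w - α·∇
= -3.01 - 1.0·-4.78
= -3.01 + 4.78
= 1.77

1.77


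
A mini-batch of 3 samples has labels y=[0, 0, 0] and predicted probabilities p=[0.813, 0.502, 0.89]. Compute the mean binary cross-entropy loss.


L[0] = -ln(1-0.813) = -ln(0.187) = 1.6766
L[1] = -ln(1-0.502) = -ln(0.498) = 0.6972
L[2] = -ln(1-0.89) = -ln(0.11) = 2.2073
mean = (1.6766 + 0.6972 + 2.2073)/3 = 1.527

1.527


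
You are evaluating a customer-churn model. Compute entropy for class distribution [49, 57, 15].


Probabilities: [49/121, 57/121, 15/121] ≈ [0.405, 0.4711, 0.124]
H = -((49/121)·log₂(49/121) + (57/121)·log₂(57/121) + (15/121)·log₂(15/121))
  = 1.4131 bits

1.4131 bits


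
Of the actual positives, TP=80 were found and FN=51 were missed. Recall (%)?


Recall = TP/(TP+FN)
= 80/(80+51)
= 80/131 = 61.07%

61.07%


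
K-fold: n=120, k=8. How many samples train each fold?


Fold size = 120/8 = 15
Training per fold = 120 - 15 = 105

105


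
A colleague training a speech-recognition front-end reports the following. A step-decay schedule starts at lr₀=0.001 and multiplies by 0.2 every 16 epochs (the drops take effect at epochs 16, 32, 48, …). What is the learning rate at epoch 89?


n_drops = ⌊89/16⌋ = 5
lr = 0.001·0.2^5 = 0.001·0.00032 = 0.00000032

0.00000032


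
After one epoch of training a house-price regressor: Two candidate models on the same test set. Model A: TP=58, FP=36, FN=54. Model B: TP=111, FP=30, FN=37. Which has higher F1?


Model A: P=58/94=0.617, R=58/112=0.5179, F1=2PR/(P+R)=2TP/(2TP+FP+FN)=116/206=0.5631
Model B: P=111/141=0.7872, R=111/148=0.75, F1=2PR/(P+R)=2TP/(2TP+FP+FN)=222/289=0.7682
0.5631 < 0.7682 → Model B

Model B


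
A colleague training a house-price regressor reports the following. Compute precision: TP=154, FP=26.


Precision = TP/(TP+FP)
= 154/(154+26)
= 154/180 = 85.56%

85.56%


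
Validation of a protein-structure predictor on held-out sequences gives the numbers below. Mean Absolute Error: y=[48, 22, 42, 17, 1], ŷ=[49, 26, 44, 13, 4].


Absolute errors: |48-49|=1, |22-26|=4, |42-44|=2, |17-13|=4, |1-4|=3
Sum = 14
MAE = 14/5 = 14/5

14/5


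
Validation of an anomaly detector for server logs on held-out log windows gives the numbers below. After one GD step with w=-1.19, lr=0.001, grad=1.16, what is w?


w_new = w - α·∇
= -1.19 - 0.001·1.16
= -1.19 - 0.00116
= -1.19116

-1.19116


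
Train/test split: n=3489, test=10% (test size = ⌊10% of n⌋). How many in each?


Test = ⌊3489·10/100⌋ = 348
Train = 3489 - 348 = 3141

Train: 3141, Test: 348


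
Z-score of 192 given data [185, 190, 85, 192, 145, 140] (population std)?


μ = 156.1667, σ = 38.1026
z = (192 - 156.1667)/38.1026 = 0.9404

0.9404


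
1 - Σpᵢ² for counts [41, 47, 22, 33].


Probabilities: [41/143, 47/143, 22/143, 33/143] ≈ [0.2867, 0.3287, 0.1538, 0.2308]
Σpᵢ² = (1681 + 2209 + 484 + 1089)/143² = 5463/20449
Gini = 1 - Σpᵢ² = 1 - 5463/20449 = 0.7328

0.7328


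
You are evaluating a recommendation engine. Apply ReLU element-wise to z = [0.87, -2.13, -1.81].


ReLU(0.87) = max(0, 0.87) = 0.87
ReLU(-2.13) = max(0, -2.13) = 0.0
ReLU(-1.81) = max(0, -1.81) = 0.0
result = [0.87, 0.0, 0.0]

[0.87, 0.0, 0.0]


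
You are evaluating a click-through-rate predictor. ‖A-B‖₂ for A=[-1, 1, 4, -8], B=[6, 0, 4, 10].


d = √((-1-6)² + (1-0)² + (4-4)² + (-8-10)²)
  = √(49 + 1 + 0 + 324)
  = √374 = 19.3391

19.3391


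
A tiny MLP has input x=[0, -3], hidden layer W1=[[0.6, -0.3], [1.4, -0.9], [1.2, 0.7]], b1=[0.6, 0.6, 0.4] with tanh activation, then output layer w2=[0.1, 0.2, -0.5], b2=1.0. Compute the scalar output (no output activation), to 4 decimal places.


z1[0] = (0.6)·(0) + (-0.3)·(-3) + 0.6 = 1.5
z1[1] = (1.4)·(0) + (-0.9)·(-3) + 0.6 = 3.3
z1[2] = (1.2)·(0) + (0.7)·(-3) + 0.4 = -1.7
h = tanh(z1) = [0.9051, 0.9973, -0.9354]
output = (0.1)·(0.9051) + (0.2)·(0.9973) + (-0.5)·(-0.9354) + 1.0 = 1.7577

1.7577


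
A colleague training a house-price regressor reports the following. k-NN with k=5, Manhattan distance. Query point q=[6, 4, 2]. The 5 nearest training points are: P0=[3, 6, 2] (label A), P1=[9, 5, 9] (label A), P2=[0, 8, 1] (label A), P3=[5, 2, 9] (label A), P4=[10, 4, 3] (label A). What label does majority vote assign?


d(q,P0) = 5  (label A)
d(q,P1) = 11  (label A)
d(q,P2) = 11  (label A)
d(q,P3) = 10  (label A)
d(q,P4) = 5  (label A)
Votes: A=5, B=0
Majority → A

A


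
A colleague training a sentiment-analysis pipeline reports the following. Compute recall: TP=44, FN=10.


Recall = TP/(TP+FN)
= 44/(44+10)
= 44/54 = 81.48%

81.48%


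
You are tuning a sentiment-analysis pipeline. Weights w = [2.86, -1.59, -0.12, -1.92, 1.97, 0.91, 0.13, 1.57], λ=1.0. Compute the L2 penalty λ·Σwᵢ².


‖w‖₂² = (2.86)² + (-1.59)² + (-0.12)² + (-1.92)² + (1.97)² + (0.91)² + (0.13)² + (1.57)²
     = 8.1796 + 2.5281 + 0.0144 + 3.6864 + 3.8809 + 0.8281 + 0.0169 + 2.4649
     = 21.5993
λ·‖w‖₂² = 1.0·21.5993 = 21.5993

21.5993


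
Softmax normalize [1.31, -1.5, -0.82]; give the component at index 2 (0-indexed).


Exponentials: e^1.31=3.7062, e^-1.5=0.2231, e^-0.82=0.4404
Sum = 4.3697
Softmax = [0.8481, 0.0511, 0.1008]
p[2] = 0.4404/4.3697 = 0.1008

0.1008


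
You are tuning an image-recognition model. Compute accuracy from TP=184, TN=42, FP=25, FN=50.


Accuracy = (TP+TN)/(TP+TN+FP+FN)
= (184+42)/(301)
= 226/301 = 75.08%

75.08%


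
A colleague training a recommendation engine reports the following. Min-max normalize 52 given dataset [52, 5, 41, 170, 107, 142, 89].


min=5, max=170
(52-5)/(170-5) = 47/165 = 0.2848

0.2848


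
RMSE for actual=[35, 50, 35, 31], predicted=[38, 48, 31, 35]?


MSE = 45/4 = 11.25
RMSE = √(45/4) = 3.3541

3.3541


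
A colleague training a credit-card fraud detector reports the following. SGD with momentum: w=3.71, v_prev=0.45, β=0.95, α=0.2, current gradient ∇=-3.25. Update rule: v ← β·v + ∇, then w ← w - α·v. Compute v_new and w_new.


v_new = 0.95·0.45 - 3.25 = 0.4275 - 3.25 = -2.8225
w_new = 3.71 - 0.2·-2.8225 = 3.71 + 0.5645 = 4.2745

v_new=-2.8225, w_new=4.2745


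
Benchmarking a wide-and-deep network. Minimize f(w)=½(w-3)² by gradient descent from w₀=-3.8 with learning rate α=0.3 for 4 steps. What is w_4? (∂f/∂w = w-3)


step 1: grad = -3.8-3 = -6.8; w = -3.8 - 0.3·(-6.8) = -1.76
step 2: grad = -1.76-3 = -4.76; w = -1.76 - 0.3·(-4.76) = -0.332
step 3: grad = -0.332-3 = -3.332; w = -0.332 - 0.3·(-3.332) = 0.6676
step 4: grad = 0.6676-3 = -2.3324; w = 0.6676 - 0.3·(-2.3324) = 1.36732

1.36732


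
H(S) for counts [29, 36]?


Probabilities: [29/65, 36/65] ≈ [0.4462, 0.5538]
H = -((29/65)·log₂(29/65) + (36/65)·log₂(36/65))
  = 0.9916 bits

0.9916 bits


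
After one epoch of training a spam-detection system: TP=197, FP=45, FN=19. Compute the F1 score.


Precision = 197/242 = 0.814
Recall = 197/216 = 0.912
F1 = 2·P·R/(P+R) = 2·TP/(2·TP+FP+FN) = 394/(394+45+19) = 394/458 = 0.8603

0.8603


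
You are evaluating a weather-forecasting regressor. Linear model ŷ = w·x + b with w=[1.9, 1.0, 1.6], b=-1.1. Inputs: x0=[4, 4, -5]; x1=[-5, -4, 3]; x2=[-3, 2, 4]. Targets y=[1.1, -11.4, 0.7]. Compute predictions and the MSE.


ŷ0 = (1.9)·(4) + (1.0)·(4) + (1.6)·(-5) - 1.1 = 2.5
ŷ1 = (1.9)·(-5) + (1.0)·(-4) + (1.6)·(3) - 1.1 = -9.8
ŷ2 = (1.9)·(-3) + (1.0)·(2) + (1.6)·(4) - 1.1 = 1.6
errors² = [1.96, 2.56, 0.81]
MSE = 5.3300/3 = 1.7767

1.7767


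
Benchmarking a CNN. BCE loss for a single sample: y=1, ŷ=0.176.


BCE = -[y·ln(p) + (1-y)·ln(1-p)]
= -1·ln(0.176) - 0
= -ln(0.176) = 1.7373

1.7373


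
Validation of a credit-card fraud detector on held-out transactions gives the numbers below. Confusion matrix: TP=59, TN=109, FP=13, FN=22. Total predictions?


Total = TP + TN + FP + FN
= 59 + 109 + 13 + 22
= 203
(Predicted positive: 72, predicted negative: 131)

203


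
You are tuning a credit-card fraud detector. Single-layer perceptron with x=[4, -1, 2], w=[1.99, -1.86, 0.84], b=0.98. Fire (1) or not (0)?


z = (4)·(1.99) + (-1)·(-1.86) + (2)·(0.84) + 0.98
  = 12.48
step(z) = 1 (z≥0)

1


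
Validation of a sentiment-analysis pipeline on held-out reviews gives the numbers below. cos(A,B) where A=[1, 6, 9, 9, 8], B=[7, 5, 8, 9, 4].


A·B = 1·7 + 6·5 + 9·8 + 9·9 + 8·4 = 222
‖A‖ = √263 = 16.2173, ‖B‖ = √235 = 15.3297
cos = 222/(√263·√235) = 222/√61805 = 0.893

0.893


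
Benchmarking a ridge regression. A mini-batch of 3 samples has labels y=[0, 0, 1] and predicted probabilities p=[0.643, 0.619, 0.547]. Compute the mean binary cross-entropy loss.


L[0] = -ln(1-0.643) = -ln(0.357) = 1.03
L[1] = -ln(1-0.619) = -ln(0.381) = 0.965
L[2] = -ln(0.547) = 0.6033
mean = (1.03 + 0.965 + 0.6033)/3 = 0.8661

0.8661


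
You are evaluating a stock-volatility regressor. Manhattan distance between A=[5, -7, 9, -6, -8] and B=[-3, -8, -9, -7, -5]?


d = |5+ 3| + |-7+ 8| + |9+ 9| + |-6+ 7| + |-8+ 5|
  = 8 + 1 + 18 + 1 + 3
  = 31

31


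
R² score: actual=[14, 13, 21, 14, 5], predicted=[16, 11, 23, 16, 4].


ȳ = 13.4
SS_res = Σ(y-ŷ)² = 17
SS_tot = Σ(y-ȳ)² = 129.2
R² = 1 - SS_res/SS_tot = 1 - 0.1316 = 0.8684

0.8684


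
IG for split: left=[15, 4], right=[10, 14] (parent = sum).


Parent = [25, 18], H_parent = 0.9808
H_left = 0.7425 (n=19), H_right = 0.9799 (n=24)
H_children = (19/43)·0.7425 + (24/43)·0.9799 = 0.875
IG = 0.9808 - 0.875 = 0.1058

0.1058


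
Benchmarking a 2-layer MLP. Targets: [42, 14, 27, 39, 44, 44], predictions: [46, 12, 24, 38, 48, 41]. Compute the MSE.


Squared errors: (42-46)²=16, (14-12)²=4, (27-24)²=9, (39-38)²=1, (44-48)²=16, (44-41)²=9
Sum = 55
MSE = 55/6 = 55/6

55/6


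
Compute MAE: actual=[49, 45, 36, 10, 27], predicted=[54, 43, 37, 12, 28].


Absolute errors: |49-54|=5, |45-43|=2, |36-37|=1, |10-12|=2, |27-28|=1
Sum = 11
MAE = 11/5 = 11/5

11/5


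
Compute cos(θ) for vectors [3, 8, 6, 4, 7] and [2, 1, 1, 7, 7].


A·B = 3·2 + 8·1 + 6·1 + 4·7 + 7·7 = 97
‖A‖ = √174 = 13.1909, ‖B‖ = √104 = 10.198
cos = 97/(√174·√104) = 97/√18096 = 0.7211

0.7211


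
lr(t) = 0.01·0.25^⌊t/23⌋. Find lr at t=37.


n_drops = ⌊37/23⌋ = 1
lr = 0.01·0.25^1 = 0.01·0.25 = 0.0025

0.0025


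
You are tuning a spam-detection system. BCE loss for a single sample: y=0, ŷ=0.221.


BCE = -[y·ln(p) + (1-y)·ln(1-p)]
= -0 - 1·ln(1-0.221)
= -ln(0.779) = 0.2497

0.2497


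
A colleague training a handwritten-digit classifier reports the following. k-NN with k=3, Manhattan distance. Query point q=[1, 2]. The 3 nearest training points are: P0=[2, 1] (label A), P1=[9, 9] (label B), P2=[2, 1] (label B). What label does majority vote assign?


d(q,P0) = 2  (label A)
d(q,P1) = 15  (label B)
d(q,P2) = 2  (label B)
Votes: A=1, B=2
Majority → B

B


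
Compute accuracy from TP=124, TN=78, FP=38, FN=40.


Accuracy = (TP+TN)/(TP+TN+FP+FN)
= (124+78)/(280)
= 202/280 = 72.14%

72.14%


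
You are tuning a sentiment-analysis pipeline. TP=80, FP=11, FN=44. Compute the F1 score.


Precision = 80/91 = 0.8791
Recall = 80/124 = 0.6452
F1 = 2·P·R/(P+R) = 2·TP/(2·TP+FP+FN) = 160/(160+11+44) = 160/215 = 0.7442

0.7442


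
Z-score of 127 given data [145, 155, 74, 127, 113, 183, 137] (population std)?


μ = 133.4286, σ = 31.7574
z = (127 - 133.4286)/31.7574 = -0.2024

-0.2024


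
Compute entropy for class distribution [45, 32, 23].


Probabilities: [45/100, 32/100, 23/100] ≈ [0.45, 0.32, 0.23]
H = -((45/100)·log₂(45/100) + (32/100)·log₂(32/100) + (23/100)·log₂(23/100))
  = 1.5321 bits

1.5321 bits


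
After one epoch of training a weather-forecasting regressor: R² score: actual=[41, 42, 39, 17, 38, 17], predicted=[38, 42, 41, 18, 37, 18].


ȳ = 32.3333
SS_res = Σ(y-ŷ)² = 16
SS_tot = Σ(y-ȳ)² = 715.33
R² = 1 - SS_res/SS_tot = 1 - 0.0224 = 0.9776

0.9776


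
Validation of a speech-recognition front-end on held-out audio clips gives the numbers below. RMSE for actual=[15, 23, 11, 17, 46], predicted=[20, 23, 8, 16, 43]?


MSE = 44/5 = 8.8
RMSE = √(44/5) = 2.9665

2.9665


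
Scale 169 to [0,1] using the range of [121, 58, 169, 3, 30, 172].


min=3, max=172
(169-3)/(172-3) = 166/169 = 0.9822

0.9822


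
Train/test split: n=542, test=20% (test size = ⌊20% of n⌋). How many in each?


Test = ⌊542·20/100⌋ = 108
Train = 542 - 108 = 434

Train: 434, Test: 108


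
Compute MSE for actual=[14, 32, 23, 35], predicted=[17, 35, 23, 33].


Squared errors: (14-17)²=9, (32-35)²=9, (23-23)²=0, (35-33)²=4
Sum = 22
MSE = 22/4 = 11/2

11/2


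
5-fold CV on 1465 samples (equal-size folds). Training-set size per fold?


Fold size = 1465/5 = 293
Training per fold = 1465 - 293 = 1172

1172


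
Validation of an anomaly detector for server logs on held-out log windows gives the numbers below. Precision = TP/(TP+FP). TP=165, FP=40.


Precision = TP/(TP+FP)
= 165/(165+40)
= 165/205 = 80.49%

80.49%


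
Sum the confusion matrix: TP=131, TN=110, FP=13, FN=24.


Total = TP + TN + FP + FN
= 131 + 110 + 13 + 24
= 278
(Predicted positive: 144, predicted negative: 134)

278


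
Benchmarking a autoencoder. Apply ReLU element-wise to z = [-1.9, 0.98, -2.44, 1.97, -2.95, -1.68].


ReLU(-1.9) = max(0, -1.9) = 0.0
ReLU(0.98) = max(0, 0.98) = 0.98
ReLU(-2.44) = max(0, -2.44) = 0.0
ReLU(1.97) = max(0, 1.97) = 1.97
ReLU(-2.95) = max(0, -2.95) = 0.0
ReLU(-1.68) = max(0, -1.68) = 0.0
result = [0.0, 0.98, 0.0, 1.97, 0.0, 0.0]

[0.0, 0.98, 0.0, 1.97, 0.0, 0.0]


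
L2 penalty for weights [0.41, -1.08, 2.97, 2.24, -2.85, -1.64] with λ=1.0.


‖w‖₂² = (0.41)² + (-1.08)² + (2.97)² + (2.24)² + (-2.85)² + (-1.64)²
     = 0.1681 + 1.1664 + 8.8209 + 5.0176 + 8.1225 + 2.6896
     = 25.9851
λ·‖w‖₂² = 1.0·25.9851 = 25.9851

25.9851


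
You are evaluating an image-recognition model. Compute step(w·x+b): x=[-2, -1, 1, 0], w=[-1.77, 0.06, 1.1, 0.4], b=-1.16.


z = (-2)·(-1.77) + (-1)·(0.06) + (1)·(1.1) + (0)·(0.4) - 1.16
  = 3.42
step(z) = 1 (z≥0)

1


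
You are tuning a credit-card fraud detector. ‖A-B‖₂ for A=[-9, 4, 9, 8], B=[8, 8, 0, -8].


d = √((-9-8)² + (4-8)² + (9-0)² + (8+ 8)²)
  = √(289 + 16 + 81 + 256)
  = √642 = 25.3377

25.3377


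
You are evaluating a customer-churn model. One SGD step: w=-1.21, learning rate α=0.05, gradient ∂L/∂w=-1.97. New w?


w_new = w - α·∇
= -1.21 - 0.05·-1.97
= -1.21 + 0.0985
= -1.1115

-1.1115


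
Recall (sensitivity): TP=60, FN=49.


Recall = TP/(TP+FN)
= 60/(60+49)
= 60/109 = 55.05%

55.05%


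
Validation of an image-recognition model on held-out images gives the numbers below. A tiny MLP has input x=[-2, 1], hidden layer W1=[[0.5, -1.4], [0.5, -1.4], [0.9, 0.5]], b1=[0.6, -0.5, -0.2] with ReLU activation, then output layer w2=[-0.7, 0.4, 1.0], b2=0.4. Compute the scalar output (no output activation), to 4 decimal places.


z1[0] = (0.5)·(-2) + (-1.4)·(1) + 0.6 = -1.8
z1[1] = (0.5)·(-2) + (-1.4)·(1) - 0.5 = -2.9
z1[2] = (0.9)·(-2) + (0.5)·(1) - 0.2 = -1.5
h = ReLU(z1) = [0.0, 0.0, 0.0]
output = (-0.7)·(0.0) + (0.4)·(0.0) + (1.0)·(0.0) + 0.4 = 0.4

0.4


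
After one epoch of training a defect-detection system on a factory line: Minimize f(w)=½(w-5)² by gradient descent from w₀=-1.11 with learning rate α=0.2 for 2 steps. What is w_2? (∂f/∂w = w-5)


step 1: grad = -1.11-5 = -6.11; w = -1.11 - 0.2·(-6.11) = 0.112
step 2: grad = 0.112-5 = -4.888; w = 0.112 - 0.2·(-4.888) = 1.0896

1.0896


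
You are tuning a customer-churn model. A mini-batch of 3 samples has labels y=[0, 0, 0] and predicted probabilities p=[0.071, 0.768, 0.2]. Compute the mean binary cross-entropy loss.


L[0] = -ln(1-0.071) = -ln(0.929) = 0.0736
L[1] = -ln(1-0.768) = -ln(0.232) = 1.461
L[2] = -ln(1-0.2) = -ln(0.8) = 0.2231
mean = (0.0736 + 1.461 + 0.2231)/3 = 0.5859

0.5859


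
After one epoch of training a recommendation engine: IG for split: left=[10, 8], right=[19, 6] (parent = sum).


Parent = [29, 14], H_parent = 0.9103
H_left = 0.9911 (n=18), H_right = 0.795 (n=25)
H_children = (18/43)·0.9911 + (25/43)·0.795 = 0.8771
IG = 0.9103 - 0.8771 = 0.0332

0.0332


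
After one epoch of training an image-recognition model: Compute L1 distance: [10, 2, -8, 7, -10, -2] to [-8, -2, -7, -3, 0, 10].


d = |10+ 8| + |2+ 2| + |-8+ 7| + |7+ 3| + |-10-0| + |-2-10|
  = 18 + 4 + 1 + 10 + 10 + 12
  = 55

55


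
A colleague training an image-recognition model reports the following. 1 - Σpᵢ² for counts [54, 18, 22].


Probabilities: [54/94, 18/94, 22/94] ≈ [0.5745, 0.1915, 0.234]
Σpᵢ² = (2916 + 324 + 484)/94² = 3724/8836
Gini = 1 - Σpᵢ² = 1 - 3724/8836 = 0.5785

0.5785


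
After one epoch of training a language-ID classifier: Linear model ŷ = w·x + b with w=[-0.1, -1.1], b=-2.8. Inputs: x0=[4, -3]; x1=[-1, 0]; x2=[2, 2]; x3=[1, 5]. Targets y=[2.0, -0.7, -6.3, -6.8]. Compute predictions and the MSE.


ŷ0 = (-0.1)·(4) + (-1.1)·(-3) - 2.8 = 0.1
ŷ1 = (-0.1)·(-1) + (-1.1)·(0) - 2.8 = -2.7
ŷ2 = (-0.1)·(2) + (-1.1)·(2) - 2.8 = -5.2
ŷ3 = (-0.1)·(1) + (-1.1)·(5) - 2.8 = -8.4
errors² = [3.61, 4.0, 1.21, 2.56]
MSE = 11.3800/4 = 2.845

2.845


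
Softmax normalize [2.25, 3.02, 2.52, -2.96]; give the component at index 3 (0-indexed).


Exponentials: e^2.25=9.4877, e^3.02=20.4913, e^2.52=12.4286, e^-2.96=0.0518
Sum = 42.4594
Softmax = [0.2235, 0.4826, 0.2927, 0.0012]
p[3] = 0.0518/42.4594 = 0.0012

0.0012


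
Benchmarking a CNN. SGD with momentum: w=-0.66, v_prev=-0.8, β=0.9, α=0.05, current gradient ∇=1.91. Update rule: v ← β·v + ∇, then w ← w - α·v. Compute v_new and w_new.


v_new = 0.9·-0.8 + 1.91 = -0.72 + 1.91 = 1.19
w_new = -0.66 - 0.05·1.19 = -0.66 - 0.0595 = -0.7195

v_new=1.19, w_new=-0.7195


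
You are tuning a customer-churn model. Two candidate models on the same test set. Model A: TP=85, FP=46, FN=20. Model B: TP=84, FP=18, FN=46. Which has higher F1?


Model A: P=85/131=0.6489, R=85/105=0.8095, F1=2PR/(P+R)=2TP/(2TP+FP+FN)=170/236=0.7203
Model B: P=84/102=0.8235, R=84/130=0.6462, F1=2PR/(P+R)=2TP/(2TP+FP+FN)=168/232=0.7241
0.7203 < 0.7241 → Model B

Model B


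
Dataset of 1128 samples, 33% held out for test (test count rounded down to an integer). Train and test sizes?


Test = ⌊1128·33/100⌋ = 372
Train = 1128 - 372 = 756

Train: 756, Test: 372


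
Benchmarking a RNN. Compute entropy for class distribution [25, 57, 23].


Probabilities: [25/105, 57/105, 23/105] ≈ [0.2381, 0.5429, 0.219]
H = -((25/105)·log₂(25/105) + (57/105)·log₂(57/105) + (23/105)·log₂(23/105))
  = 1.4513 bits

1.4513 bits


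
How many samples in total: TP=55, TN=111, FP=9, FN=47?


Total = TP + TN + FP + FN
= 55 + 111 + 9 + 47
= 222
(Predicted positive: 64, predicted negative: 158)

222


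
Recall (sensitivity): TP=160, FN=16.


Recall = TP/(TP+FN)
= 160/(160+16)
= 160/176 = 90.91%

90.91%


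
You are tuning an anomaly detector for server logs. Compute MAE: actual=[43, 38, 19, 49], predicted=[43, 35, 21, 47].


Absolute errors: |43-43|=0, |38-35|=3, |19-21|=2, |49-47|=2
Sum = 7
MAE = 7/4 = 7/4

7/4


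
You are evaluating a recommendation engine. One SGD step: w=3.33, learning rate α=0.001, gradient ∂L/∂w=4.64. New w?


w_new = w - α·∇
= 3.33 - 0.001·4.64
= 3.33 - 0.00464
= 3.32536

3.32536


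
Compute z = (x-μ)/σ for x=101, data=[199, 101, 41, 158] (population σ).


μ = 124.75, σ = 59.5751
z = (101 - 124.75)/59.5751 = -0.3987

-0.3987


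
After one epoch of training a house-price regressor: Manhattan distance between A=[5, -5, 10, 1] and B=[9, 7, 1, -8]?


d = |5-9| + |-5-7| + |10-1| + |1+ 8|
  = 4 + 12 + 9 + 9
  = 34

34


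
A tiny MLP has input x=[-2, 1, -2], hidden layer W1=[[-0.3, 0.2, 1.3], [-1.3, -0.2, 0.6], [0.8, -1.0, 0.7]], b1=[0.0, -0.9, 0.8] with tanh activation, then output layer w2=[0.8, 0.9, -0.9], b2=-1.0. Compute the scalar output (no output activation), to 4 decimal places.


z1[0] = (-0.3)·(-2) + (0.2)·(1) + (1.3)·(-2) + 0.0 = -1.8
z1[1] = (-1.3)·(-2) + (-0.2)·(1) + (0.6)·(-2) - 0.9 = 0.3
z1[2] = (0.8)·(-2) + (-1.0)·(1) + (0.7)·(-2) + 0.8 = -3.2
h = tanh(z1) = [-0.9468, 0.2913, -0.9967]
output = (0.8)·(-0.9468) + (0.9)·(0.2913) + (-0.9)·(-0.9967) - 1.0 = -0.5982

-0.5982


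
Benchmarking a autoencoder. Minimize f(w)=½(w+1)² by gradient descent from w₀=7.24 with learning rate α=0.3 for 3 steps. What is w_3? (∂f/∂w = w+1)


step 1: grad = 7.24+1 = 8.24; w = 7.24 - 0.3·(8.24) = 4.768
step 2: grad = 4.768+1 = 5.768; w = 4.768 - 0.3·(5.768) = 3.0376
step 3: grad = 3.0376+1 = 4.0376; w = 3.0376 - 0.3·(4.0376) = 1.82632

1.82632


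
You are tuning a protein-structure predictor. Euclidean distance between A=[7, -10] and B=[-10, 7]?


d = √((7+ 10)² + (-10-7)²)
  = √(289 + 289)
  = √578 = 24.0416

24.0416


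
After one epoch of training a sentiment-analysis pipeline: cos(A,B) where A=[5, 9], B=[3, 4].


A·B = 5·3 + 9·4 = 51
‖A‖ = √106 = 10.2956, ‖B‖ = √25 = 5
cos = 51/(√106·√25) = 51/√2650 = 0.9907

0.9907


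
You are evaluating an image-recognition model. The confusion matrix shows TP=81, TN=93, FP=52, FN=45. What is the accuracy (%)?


Accuracy = (TP+TN)/(TP+TN+FP+FN)
= (81+93)/(271)
= 174/271 = 64.21%

64.21%


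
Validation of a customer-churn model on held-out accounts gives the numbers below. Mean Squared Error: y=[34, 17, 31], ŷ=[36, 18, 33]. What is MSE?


Squared errors: (34-36)²=4, (17-18)²=1, (31-33)²=4
Sum = 9
MSE = 9/3 = 3

3


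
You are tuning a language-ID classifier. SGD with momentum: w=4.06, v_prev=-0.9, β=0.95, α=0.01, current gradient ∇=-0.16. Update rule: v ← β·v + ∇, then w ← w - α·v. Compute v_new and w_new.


v_new = 0.95·-0.9 - 0.16 = -0.855 - 0.16 = -1.015
w_new = 4.06 - 0.01·-1.015 = 4.06 + 0.01015 = 4.07015

v_new=-1.015, w_new=4.07015


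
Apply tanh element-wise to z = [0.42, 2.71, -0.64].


tanh(0.42) = 0.3969
tanh(2.71) = 0.9912
tanh(-0.64) = -0.5649
result = [0.3969, 0.9912, -0.5649]

[0.3969, 0.9912, -0.5649]


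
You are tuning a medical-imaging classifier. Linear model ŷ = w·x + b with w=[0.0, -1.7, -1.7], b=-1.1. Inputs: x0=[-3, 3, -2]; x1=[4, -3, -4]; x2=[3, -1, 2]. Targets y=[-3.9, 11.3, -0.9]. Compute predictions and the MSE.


ŷ0 = (0.0)·(-3) + (-1.7)·(3) + (-1.7)·(-2) - 1.1 = -2.8
ŷ1 = (0.0)·(4) + (-1.7)·(-3) + (-1.7)·(-4) - 1.1 = 10.8
ŷ2 = (0.0)·(3) + (-1.7)·(-1) + (-1.7)·(2) - 1.1 = -2.8
errors² = [1.21, 0.25, 3.61]
MSE = 5.0700/3 = 1.69

1.69


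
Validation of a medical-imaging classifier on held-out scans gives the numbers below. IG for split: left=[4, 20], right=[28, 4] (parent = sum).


Parent = [32, 24], H_parent = 0.9852
H_left = 0.65 (n=24), H_right = 0.5436 (n=32)
H_children = (24/56)·0.65 + (32/56)·0.5436 = 0.5892
IG = 0.9852 - 0.5892 = 0.396

0.396


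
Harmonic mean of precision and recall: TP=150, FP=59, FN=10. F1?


Precision = 150/209 = 0.7177
Recall = 150/160 = 0.9375
F1 = 2·P·R/(P+R) = 2·TP/(2·TP+FP+FN) = 300/(300+59+10) = 300/369 = 0.813

0.813


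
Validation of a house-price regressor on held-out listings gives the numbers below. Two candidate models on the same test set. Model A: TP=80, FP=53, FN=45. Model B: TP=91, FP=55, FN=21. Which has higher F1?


Model A: P=80/133=0.6015, R=80/125=0.64, F1=2PR/(P+R)=2TP/(2TP+FP+FN)=160/258=0.6202
Model B: P=91/146=0.6233, R=91/112=0.8125, F1=2PR/(P+R)=2TP/(2TP+FP+FN)=182/258=0.7054
0.6202 < 0.7054 → Model B

Model B


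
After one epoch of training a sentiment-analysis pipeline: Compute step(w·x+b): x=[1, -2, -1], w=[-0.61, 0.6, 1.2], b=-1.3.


z = (1)·(-0.61) + (-2)·(0.6) + (-1)·(1.2) - 1.3
  = -4.31
step(z) = 0 (z<0)

0


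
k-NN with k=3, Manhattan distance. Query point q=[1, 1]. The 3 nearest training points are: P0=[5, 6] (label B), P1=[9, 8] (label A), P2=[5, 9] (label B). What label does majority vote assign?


d(q,P0) = 9  (label B)
d(q,P1) = 15  (label A)
d(q,P2) = 12  (label B)
Votes: A=1, B=2
Majority → B

B


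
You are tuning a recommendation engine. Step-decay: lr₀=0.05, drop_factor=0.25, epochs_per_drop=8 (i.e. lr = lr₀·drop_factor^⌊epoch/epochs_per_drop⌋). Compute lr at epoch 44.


n_drops = ⌊44/8⌋ = 5
lr = 0.05·0.25^5 = 0.05·0.0009765625 = 0.000048828125

0.000048828125


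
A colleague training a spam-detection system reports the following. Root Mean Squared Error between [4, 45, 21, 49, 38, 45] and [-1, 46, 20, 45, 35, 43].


MSE = 56/6 = 9.3333
RMSE = √(56/6) = 3.0551

3.0551


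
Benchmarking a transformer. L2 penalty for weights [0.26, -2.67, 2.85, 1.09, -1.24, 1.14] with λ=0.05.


‖w‖₂² = (0.26)² + (-2.67)² + (2.85)² + (1.09)² + (-1.24)² + (1.14)²
     = 0.0676 + 7.1289 + 8.1225 + 1.1881 + 1.5376 + 1.2996
     = 19.3443
λ·‖w‖₂² = 0.05·19.3443 = 0.967215

0.967215


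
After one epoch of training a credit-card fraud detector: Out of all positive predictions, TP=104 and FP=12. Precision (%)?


Precision = TP/(TP+FP)
= 104/(104+12)
= 104/116 = 89.66%

89.66%


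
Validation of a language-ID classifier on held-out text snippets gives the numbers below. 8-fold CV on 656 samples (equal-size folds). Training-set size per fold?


Fold size = 656/8 = 82
Training per fold = 656 - 82 = 574

574


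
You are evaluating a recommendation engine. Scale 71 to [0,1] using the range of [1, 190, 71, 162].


min=1, max=190
(71-1)/(190-1) = 70/189 = 0.3704

0.3704


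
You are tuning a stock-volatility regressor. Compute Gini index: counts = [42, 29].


Probabilities: [42/71, 29/71] ≈ [0.5915, 0.4085]
Σpᵢ² = (1764 + 841)/71² = 2605/5041
Gini = 1 - Σpᵢ² = 1 - 2605/5041 = 0.4832

0.4832


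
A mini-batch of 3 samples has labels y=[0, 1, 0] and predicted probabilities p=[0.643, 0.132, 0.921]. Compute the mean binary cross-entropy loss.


L[0] = -ln(1-0.643) = -ln(0.357) = 1.03
L[1] = -ln(0.132) = 2.025
L[2] = -ln(1-0.921) = -ln(0.079) = 2.5383
mean = (1.03 + 2.025 + 2.5383)/3 = 1.8644

1.8644


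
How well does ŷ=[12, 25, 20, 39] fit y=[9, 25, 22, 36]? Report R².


ȳ = 23
SS_res = Σ(y-ŷ)² = 22
SS_tot = Σ(y-ȳ)² = 370
R² = 1 - SS_res/SS_tot = 1 - 0.0595 = 0.9405

0.9405


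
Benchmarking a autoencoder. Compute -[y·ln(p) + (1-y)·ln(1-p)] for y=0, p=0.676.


BCE = -[y·ln(p) + (1-y)·ln(1-p)]
= -0 - 1·ln(1-0.676)
= -ln(0.324) = 1.127

1.127


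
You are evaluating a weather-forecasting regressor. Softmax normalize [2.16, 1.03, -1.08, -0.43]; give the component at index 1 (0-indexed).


Exponentials: e^2.16=8.6711, e^1.03=2.8011, e^-1.08=0.3396, e^-0.43=0.6505
Sum = 12.4623
Softmax = [0.6958, 0.2248, 0.0272, 0.0522]
p[1] = 2.8011/12.4623 = 0.2248

0.2248


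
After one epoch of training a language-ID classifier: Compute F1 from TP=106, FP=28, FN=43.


Precision = 106/134 = 0.791
Recall = 106/149 = 0.7114
F1 = 2·P·R/(P+R) = 2·TP/(2·TP+FP+FN) = 212/(212+28+43) = 212/283 = 0.7491

0.7491


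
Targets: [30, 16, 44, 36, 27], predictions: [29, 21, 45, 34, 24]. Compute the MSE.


Squared errors: (30-29)²=1, (16-21)²=25, (44-45)²=1, (36-34)²=4, (27-24)²=9
Sum = 40
MSE = 40/5 = 8

8


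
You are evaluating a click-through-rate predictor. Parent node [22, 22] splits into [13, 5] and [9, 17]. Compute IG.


Parent = [22, 22], H_parent = 1
H_left = 0.8524 (n=18), H_right = 0.9306 (n=26)
H_children = (18/44)·0.8524 + (26/44)·0.9306 = 0.8986
IG = 1 - 0.8986 = 0.1014

0.1014


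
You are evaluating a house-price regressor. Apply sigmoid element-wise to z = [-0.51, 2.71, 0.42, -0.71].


σ(-0.51) = 1/(1+e^0.51) = 0.3752
σ(2.71) = 1/(1+e^-2.71) = 0.9376
σ(0.42) = 1/(1+e^-0.42) = 0.6035
σ(-0.71) = 1/(1+e^0.71) = 0.3296
result = [0.3752, 0.9376, 0.6035, 0.3296]

[0.3752, 0.9376, 0.6035, 0.3296]


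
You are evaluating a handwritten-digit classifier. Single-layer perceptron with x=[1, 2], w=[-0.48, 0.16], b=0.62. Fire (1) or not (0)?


z = (1)·(-0.48) + (2)·(0.16) + 0.62
  = 0.46
step(z) = 1 (z≥0)

1


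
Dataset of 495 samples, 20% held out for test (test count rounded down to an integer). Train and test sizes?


Test = ⌊495·20/100⌋ = 99
Train = 495 - 99 = 396

Train: 396, Test: 99
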